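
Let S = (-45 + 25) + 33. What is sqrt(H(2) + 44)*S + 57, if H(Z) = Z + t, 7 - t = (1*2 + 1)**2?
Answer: 57 + 26*sqrt(11) ≈ 143.23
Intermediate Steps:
t = -2 (t = 7 - (1*2 + 1)**2 = 7 - (2 + 1)**2 = 7 - 1*3**2 = 7 - 1*9 = 7 - 9 = -2)
H(Z) = -2 + Z (H(Z) = Z - 2 = -2 + Z)
S = 13 (S = -20 + 33 = 13)
sqrt(H(2) + 44)*S + 57 = sqrt((-2 + 2) + 44)*13 + 57 = sqrt(0 + 44)*13 + 57 = sqrt(44)*13 + 57 = (2*sqrt(11))*13 + 57 = 26*sqrt(11) + 57 = 57 + 26*sqrt(11)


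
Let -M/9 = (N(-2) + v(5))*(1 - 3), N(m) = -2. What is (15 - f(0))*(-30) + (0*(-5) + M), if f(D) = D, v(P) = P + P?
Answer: -306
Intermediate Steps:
v(P) = 2*P
M = 144 (M = -9*(-2 + 2*5)*(1 - 3) = -9*(-2 + 10)*(-2) = -72*(-2) = -9*(-16) = 144)
(15 - f(0))*(-30) + (0*(-5) + M) = (15 - 1*0)*(-30) + (0*(-5) + 144) = (15 + 0)*(-30) + (0 + 144) = 15*(-30) + 144 = -450 + 144 = -306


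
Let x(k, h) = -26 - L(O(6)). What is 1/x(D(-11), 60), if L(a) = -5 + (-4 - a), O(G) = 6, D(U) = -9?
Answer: -1/11 ≈ -0.090909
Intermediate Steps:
L(a) = -9 - a
x(k, h) = -11 (x(k, h) = -26 - (-9 - 1*6) = -26 - (-9 - 6) = -26 - 1*(-15) = -26 + 15 = -11)
1/x(D(-11), 60) = 1/(-11) = -1/11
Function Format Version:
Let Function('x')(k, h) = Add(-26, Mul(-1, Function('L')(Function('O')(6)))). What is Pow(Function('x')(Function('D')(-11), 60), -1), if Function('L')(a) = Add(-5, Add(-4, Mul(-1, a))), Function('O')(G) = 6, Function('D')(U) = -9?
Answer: Rational(-1, 11) ≈ -0.090909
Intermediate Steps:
Function('L')(a) = Add(-9, Mul(-1, a))
Function('x')(k, h) = -11 (Function('x')(k, h) = Add(-26, Mul(-1, Add(-9, Mul(-1, 6)))) = Add(-26, Mul(-1, Add(-9, -6))) = Add(-26, Mul(-1, -15)) = Add(-26, 15) = -11)
Pow(Function('x')(Function('D')(-11), 60), -1) = Pow(-11, -1) = Rational(-1, 11)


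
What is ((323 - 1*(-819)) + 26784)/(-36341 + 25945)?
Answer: -13963/5198 ≈ -2.6862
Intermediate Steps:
((323 - 1*(-819)) + 26784)/(-36341 + 25945) = ((323 + 819) + 26784)/(-10396) = (1142 + 26784)*(-1/10396) = 27926*(-1/10396) = -13963/5198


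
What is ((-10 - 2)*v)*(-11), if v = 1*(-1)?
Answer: -132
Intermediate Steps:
v = -1
((-10 - 2)*v)*(-11) = ((-10 - 2)*(-1))*(-11) = -12*(-1)*(-11) = 12*(-11) = -132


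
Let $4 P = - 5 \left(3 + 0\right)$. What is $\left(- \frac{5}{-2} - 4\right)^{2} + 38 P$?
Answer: $- \frac{561}{4} \approx -140.25$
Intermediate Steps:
$P = - \frac{15}{4}$ ($P = \frac{\left(-5\right) \left(3 + 0\right)}{4} = \frac{\left(-5\right) 3}{4} = \frac{1}{4} \left(-15\right) = - \frac{15}{4} \approx -3.75$)
$\left(- \frac{5}{-2} - 4\right)^{2} + 38 P = \left(- \frac{5}{-2} - 4\right)^{2} + 38 \left(- \frac{15}{4}\right) = \left(\left(-5\right) \left(- \frac{1}{2}\right) - 4\right)^{2} - \frac{285}{2} = \left(\frac{5}{2} - 4\right)^{2} - \frac{285}{2} = \left(- \frac{3}{2}\right)^{2} - \frac{285}{2} = \frac{9}{4} - \frac{285}{2} = - \frac{561}{4}$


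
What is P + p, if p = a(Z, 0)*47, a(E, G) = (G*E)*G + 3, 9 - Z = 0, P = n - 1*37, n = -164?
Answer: -60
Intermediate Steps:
P = -201 (P = -164 - 1*37 = -164 - 37 = -201)
Z = 9 (Z = 9 - 1*0 = 9 + 0 = 9)
a(E, G) = 3 + E*G² (a(E, G) = (E*G)*G + 3 = E*G² + 3 = 3 + E*G²)
p = 141 (p = (3 + 9*0²)*47 = (3 + 9*0)*47 = (3 + 0)*47 = 3*47 = 141)
P + p = -201 + 141 = -60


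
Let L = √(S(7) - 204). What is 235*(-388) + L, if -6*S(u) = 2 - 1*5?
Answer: -91180 + I*√814/2 ≈ -91180.0 + 14.265*I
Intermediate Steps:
S(u) = ½ (S(u) = -(2 - 1*5)/6 = -(2 - 5)/6 = -⅙*(-3) = ½)
L = I*√814/2 (L = √(½ - 204) = √(-407/2) = I*√814/2 ≈ 14.265*I)
235*(-388) + L = 235*(-388) + I*√814/2 = -91180 + I*√814/2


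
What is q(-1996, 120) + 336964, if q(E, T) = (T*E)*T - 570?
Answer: -28406006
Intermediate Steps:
q(E, T) = -570 + E*T² (q(E, T) = (E*T)*T - 570 = E*T² - 570 = -570 + E*T²)
q(-1996, 120) + 336964 = (-570 - 1996*120²) + 336964 = (-570 - 1996*14400) + 336964 = (-570 - 28742400) + 336964 = -28742970 + 336964 = -28406006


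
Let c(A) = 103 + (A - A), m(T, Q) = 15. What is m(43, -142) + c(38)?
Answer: 118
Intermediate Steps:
c(A) = 103 (c(A) = 103 + 0 = 103)
m(43, -142) + c(38) = 15 + 103 = 118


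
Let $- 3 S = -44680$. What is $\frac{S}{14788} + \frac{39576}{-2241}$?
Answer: $- \frac{45989494}{2761659} \approx -16.653$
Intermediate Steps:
$S = \frac{44680}{3}$ ($S = \left(- \frac{1}{3}\right) \left(-44680\right) = \frac{44680}{3} \approx 14893.0$)
$\frac{S}{14788} + \frac{39576}{-2241} = \frac{44680}{3 \cdot 14788} + \frac{39576}{-2241} = \frac{44680}{3} \cdot \frac{1}{14788} + 39576 \left(- \frac{1}{2241}\right) = \frac{11170}{11091} - \frac{13192}{747} = - \frac{45989494}{2761659}$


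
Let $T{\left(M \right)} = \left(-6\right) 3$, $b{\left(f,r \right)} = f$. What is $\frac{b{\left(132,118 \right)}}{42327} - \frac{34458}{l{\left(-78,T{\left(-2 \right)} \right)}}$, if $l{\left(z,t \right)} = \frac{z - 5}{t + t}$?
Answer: $- \frac{17502041540}{1171047} \approx -14946.0$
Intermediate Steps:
$T{\left(M \right)} = -18$
$l{\left(z,t \right)} = \frac{-5 + z}{2 t}$
$\frac{b{\left(132,118 \right)}}{42327} - \frac{34458}{l{\left(-78,T{\left(-2 \right)} \right)}} = \frac{132}{42327} - \frac{34458}{\frac{1}{2} \frac{1}{-18} \left(-5 - 78\right)} = 132 \cdot \frac{1}{42327} - \frac{34458}{\frac{1}{2} \left(- \frac{1}{18}\right) \left(-83\right)} = \frac{44}{14109} - \frac{34458}{\frac{83}{36}} = \frac{44}{14109} - \frac{1240488}{83} = - \frac{17502041540}{1171047}$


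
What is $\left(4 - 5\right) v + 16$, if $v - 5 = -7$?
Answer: $18$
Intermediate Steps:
$v = -2$ ($v = 5 - 7 = -2$)
$\left(4 - 5\right) v + 16 = \left(4 - 5\right) \left(-2\right) + 16 = \left(-1\right) \left(-2\right) + 16 = 2 + 16 = 18$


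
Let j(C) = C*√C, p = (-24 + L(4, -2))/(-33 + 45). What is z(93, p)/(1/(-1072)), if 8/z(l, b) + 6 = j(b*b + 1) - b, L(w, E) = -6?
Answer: -1921024/23605 - 1989632*√29/23605 ≈ -535.29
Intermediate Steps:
p = -5/2 (p = (-24 - 6)/(-33 + 45) = -30/12 = -30*1/12 = -5/2 ≈ -2.5000)
j(C) = C^(3/2)
z(l, b) = 8/(-6 + (1 + b²)^(3/2) - b) (z(l, b) = 8/(-6 + ((b*b + 1)^(3/2) - b)) = 8/(-6 + ((b² + 1)^(3/2) - b)) = 8/(-6 + ((1 + b²)^(3/2) - b)) = 8/(-6 + (1 + b²)^(3/2) - b))
z(93, p)/(1/(-1072)) = (-8/(6 - 5/2 - (1 + (-5/2)²)^(3/2)))/(1/(-1072)) = (-8/(6 - 5/2 - (1 + 25/4)^(3/2)))/(-1/1072) = -8/(6 - 5/2 - (29/4)^(3/2))*(-1072) = -8/(6 - 5/2 - 29*√29/8)*(-1072) = -8/(7/2 - 29*√29/8)*(-1072) = 8576/(7/2 - 29*√29/8)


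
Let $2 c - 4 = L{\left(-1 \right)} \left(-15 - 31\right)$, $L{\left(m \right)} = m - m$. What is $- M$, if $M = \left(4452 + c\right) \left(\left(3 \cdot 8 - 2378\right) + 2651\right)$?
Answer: $-1322838$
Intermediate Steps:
$L{\left(m \right)} = 0$
$c = 2$ ($c = 2 + \frac{0 \left(-15 - 31\right)}{2} = 2 + \frac{0 \left(-46\right)}{2} = 2 + \frac{1}{2} \cdot 0 = 2 + 0 = 2$)
$M = 1322838$ ($M = \left(4452 + 2\right) \left(\left(3 \cdot 8 - 2378\right) + 2651\right) = 4454 \left(\left(24 - 2378\right) + 2651\right) = 4454 \left(-2354 + 2651\right) = 4454 \cdot 297 = 1322838$)
$- M = \left(-1\right) 1322838 = -1322838$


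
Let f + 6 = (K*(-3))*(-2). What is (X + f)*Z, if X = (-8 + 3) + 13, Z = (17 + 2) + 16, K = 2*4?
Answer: 1750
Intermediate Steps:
K = 8
f = 42 (f = -6 + (8*(-3))*(-2) = -6 - 24*(-2) = -6 + 48 = 42)
Z = 35 (Z = 19 + 16 = 35)
X = 8 (X = -5 + 13 = 8)
(X + f)*Z = (8 + 42)*35 = 50*35 = 1750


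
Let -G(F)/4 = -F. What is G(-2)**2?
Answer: 64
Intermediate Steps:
G(F) = 4*F (G(F) = -(-4)*F = 4*F)
G(-2)**2 = (4*(-2))**2 = (-8)**2 = 64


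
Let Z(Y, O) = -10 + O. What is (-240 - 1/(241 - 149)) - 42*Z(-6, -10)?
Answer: 55199/92 ≈ 599.99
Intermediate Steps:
(-240 - 1/(241 - 149)) - 42*Z(-6, -10) = (-240 - 1/(241 - 149)) - 42*(-10 - 10) = (-240 - 1/92) - 42*(-20) = (-240 - 1*1/92) + 840 = (-240 - 1/92) + 840 = -22081/92 + 840 = 55199/92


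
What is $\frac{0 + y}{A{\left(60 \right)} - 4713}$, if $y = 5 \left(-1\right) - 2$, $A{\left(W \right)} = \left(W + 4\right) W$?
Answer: $\frac{7}{873} \approx 0.0080183$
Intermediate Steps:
$A{\left(W \right)} = W \left(4 + W\right)$ ($A{\left(W \right)} = \left(4 + W\right) W = W \left(4 + W\right)$)
$y = -7$ ($y = -5 - 2 = -7$)
$\frac{0 + y}{A{\left(60 \right)} - 4713} = \frac{0 - 7}{60 \left(4 + 60\right) - 4713} = - \frac{7}{60 \cdot 64 - 4713} = - \frac{7}{3840 - 4713} = - \frac{7}{-873} = \left(-7\right) \left(- \frac{1}{873}\right) = \frac{7}{873}$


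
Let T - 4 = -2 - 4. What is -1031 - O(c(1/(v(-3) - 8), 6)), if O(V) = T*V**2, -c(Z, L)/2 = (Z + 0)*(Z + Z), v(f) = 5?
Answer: -83479/81 ≈ -1030.6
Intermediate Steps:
T = -2 (T = 4 + (-2 - 4) = 4 - 6 = -2)
c(Z, L) = -4*Z**2 (c(Z, L) = -2*(Z + 0)*(Z + Z) = -2*Z*2*Z = -4*Z**2)
O(V) = -2*V**2
-1031 - O(c(1/(v(-3) - 8), 6)) = -1031 - (-2)*(-4/(5 - 8)**2)**2 = -1031 - (-2)*(-4*(1/(-3))**2)**2 = -1031 - (-2)*(-4*(-1/3)**2)**2 = -1031 - (-2)*(-4*1/9)**2 = -1031 - (-2)*(-4/9)**2 = -1031 - (-2)*16/81 = -1031 - 1*(-32/81) = -1031 + 32/81 = -83479/81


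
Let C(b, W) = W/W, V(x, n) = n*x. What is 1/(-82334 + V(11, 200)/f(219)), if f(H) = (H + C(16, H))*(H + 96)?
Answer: -63/5187040 ≈ -1.2146e-5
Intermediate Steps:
C(b, W) = 1
f(H) = (1 + H)*(96 + H) (f(H) = (H + 1)*(H + 96) = (1 + H)*(96 + H))
1/(-82334 + V(11, 200)/f(219)) = 1/(-82334 + (200*11)/(96 + 219² + 97*219)) = 1/(-82334 + 2200/(96 + 47961 + 21243)) = 1/(-82334 + 2200/69300) = 1/(-82334 + 2200*(1/69300)) = 1/(-82334 + 2/63) = 1/(-5187040/63) = -63/5187040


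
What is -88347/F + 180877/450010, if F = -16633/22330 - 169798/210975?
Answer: 1291721088135448939/22657961649070 ≈ 57010.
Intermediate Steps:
F = -50349907/32490150 (F = -16633*1/22330 - 169798*1/210975 = -16633/22330 - 169798/210975 = -50349907/32490150 ≈ -1.5497)
-88347/F + 180877/450010 = -88347/(-50349907/32490150) + 180877/450010 = -88347*(-32490150/50349907) + 180877*(1/450010) = 2870407282050/50349907 + 180877/450010 = 1291721088135448939/22657961649070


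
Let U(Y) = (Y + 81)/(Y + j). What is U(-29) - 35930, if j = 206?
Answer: -6359558/177 ≈ -35930.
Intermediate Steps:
U(Y) = (81 + Y)/(206 + Y) (U(Y) = (Y + 81)/(Y + 206) = (81 + Y)/(206 + Y))
U(-29) - 35930 = (81 - 29)/(206 - 29) - 35930 = 52/177 - 35930 = -6359558/177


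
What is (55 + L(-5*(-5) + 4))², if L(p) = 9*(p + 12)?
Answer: 179776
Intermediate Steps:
L(p) = 108 + 9*p (L(p) = 9*(12 + p) = 108 + 9*p)
(55 + L(-5*(-5) + 4))² = (55 + (108 + 9*(-5*(-5) + 4)))² = (55 + (108 + 9*(25 + 4)))² = (55 + (108 + 9*29))² = (55 + (108 + 261))² = (55 + 369)² = 424² = 179776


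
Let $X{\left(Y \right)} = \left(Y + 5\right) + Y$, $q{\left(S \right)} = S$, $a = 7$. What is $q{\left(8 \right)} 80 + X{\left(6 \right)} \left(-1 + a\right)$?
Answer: $742$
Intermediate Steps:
$X{\left(Y \right)} = 5 + 2 Y$ ($X{\left(Y \right)} = \left(5 + Y\right) + Y = 5 + 2 Y$)
$q{\left(8 \right)} 80 + X{\left(6 \right)} \left(-1 + a\right) = 8 \cdot 80 + \left(5 + 2 \cdot 6\right) \left(-1 + 7\right) = 640 + \left(5 + 12\right) 6 = 640 + 17 \cdot 6 = 640 + 102 = 742$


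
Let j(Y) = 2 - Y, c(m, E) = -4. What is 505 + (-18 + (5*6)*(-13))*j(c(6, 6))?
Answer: -1943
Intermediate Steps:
505 + (-18 + (5*6)*(-13))*j(c(6, 6)) = 505 + (-18 + (5*6)*(-13))*(2 - 1*(-4)) = 505 + (-18 + 30*(-13))*(2 + 4) = 505 + (-18 - 390)*6 = 505 - 408*6 = 505 - 2448 = -1943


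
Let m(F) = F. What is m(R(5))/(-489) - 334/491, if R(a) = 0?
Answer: -334/491 ≈ -0.68024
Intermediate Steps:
m(R(5))/(-489) - 334/491 = 0/(-489) - 334/491 = 0*(-1/489) - 334*1/491 = 0 - 334/491 = -334/491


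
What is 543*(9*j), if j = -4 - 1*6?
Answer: -48870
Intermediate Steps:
j = -10 (j = -4 - 6 = -10)
543*(9*j) = 543*(9*(-10)) = 543*(-90) = -48870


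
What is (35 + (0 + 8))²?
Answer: 1849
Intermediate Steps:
(35 + (0 + 8))² = (35 + 8)² = 43² = 1849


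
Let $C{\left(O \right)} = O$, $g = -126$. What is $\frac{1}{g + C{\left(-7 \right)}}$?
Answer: $- \frac{1}{133} \approx -0.0075188$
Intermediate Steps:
$\frac{1}{g + C{\left(-7 \right)}} = \frac{1}{-126 - 7} = \frac{1}{-133} = - \frac{1}{133}$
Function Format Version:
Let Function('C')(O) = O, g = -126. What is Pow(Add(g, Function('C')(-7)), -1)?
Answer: Rational(-1, 133) ≈ -0.0075188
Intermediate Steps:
Pow(Add(g, Function('C')(-7)), -1) = Pow(Add(-126, -7), -1) = Pow(-133, -1) = Rational(-1, 133)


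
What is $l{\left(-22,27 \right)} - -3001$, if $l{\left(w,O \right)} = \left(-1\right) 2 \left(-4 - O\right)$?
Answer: $3063$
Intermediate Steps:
$l{\left(w,O \right)} = 8 + 2 O$ ($l{\left(w,O \right)} = - 2 \left(-4 - O\right) = 8 + 2 O$)
$l{\left(-22,27 \right)} - -3001 = \left(8 + 2 \cdot 27\right) - -3001 = \left(8 + 54\right) + 3001 = 62 + 3001 = 3063$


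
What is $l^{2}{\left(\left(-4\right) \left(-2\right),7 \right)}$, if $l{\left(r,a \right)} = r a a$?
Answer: $153664$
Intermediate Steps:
$l{\left(r,a \right)} = r a^{2}$
$l^{2}{\left(\left(-4\right) \left(-2\right),7 \right)} = \left(\left(-4\right) \left(-2\right) 7^{2}\right)^{2} = \left(8 \cdot 49\right)^{2} = 392^{2} = 153664$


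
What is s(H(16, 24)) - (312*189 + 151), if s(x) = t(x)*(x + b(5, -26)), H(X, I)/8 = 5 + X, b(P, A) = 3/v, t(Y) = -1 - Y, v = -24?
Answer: -699919/8 ≈ -87490.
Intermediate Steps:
b(P, A) = -⅛ (b(P, A) = 3/(-24) = 3*(-1/24) = -⅛)
H(X, I) = 40 + 8*X (H(X, I) = 8*(5 + X) = 40 + 8*X)
s(x) = (-1 - x)*(-⅛ + x) (s(x) = (-1 - x)*(x - ⅛) = (-1 - x)*(-⅛ + x))
s(H(16, 24)) - (312*189 + 151) = -(1 + (40 + 8*16))*(-1 + 8*(40 + 8*16))/8 - (312*189 + 151) = -(1 + (40 + 128))*(-1 + 8*(40 + 128))/8 - (58968 + 151) = -(1 + 168)*(-1 + 8*168)/8 - 1*59119 = -⅛*169*(-1 + 1344) - 59119 = -⅛*169*1343 - 59119 = -226967/8 - 59119 = -699919/8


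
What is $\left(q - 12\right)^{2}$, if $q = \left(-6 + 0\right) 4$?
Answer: $1296$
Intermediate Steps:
$q = -24$ ($q = \left(-6\right) 4 = -24$)
$\left(q - 12\right)^{2} = \left(-24 - 12\right)^{2} = \left(-36\right)^{2} = 1296$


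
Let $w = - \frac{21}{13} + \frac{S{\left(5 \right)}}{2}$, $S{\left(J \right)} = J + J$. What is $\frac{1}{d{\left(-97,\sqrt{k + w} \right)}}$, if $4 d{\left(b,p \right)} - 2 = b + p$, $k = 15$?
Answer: $- \frac{2470}{58543} - \frac{2 \sqrt{3107}}{58543} \approx -0.044095$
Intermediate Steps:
$S{\left(J \right)} = 2 J$
$w = \frac{44}{13}$ ($w = - \frac{21}{13} + \frac{2 \cdot 5}{2} = \left(-21\right) \frac{1}{13} + 10 \cdot \frac{1}{2} = - \frac{21}{13} + 5 = \frac{44}{13} \approx 3.3846$)
$d{\left(b,p \right)} = \frac{1}{2} + \frac{b}{4} + \frac{p}{4}$ ($d{\left(b,p \right)} = \frac{1}{2} + \frac{b + p}{4} = \frac{1}{2} + \left(\frac{b}{4} + \frac{p}{4}\right) = \frac{1}{2} + \frac{b}{4} + \frac{p}{4}$)
$\frac{1}{d{\left(-97,\sqrt{k + w} \right)}} = \frac{1}{\frac{1}{2} + \frac{1}{4} \left(-97\right) + \frac{\sqrt{15 + \frac{44}{13}}}{4}} = \frac{1}{\frac{1}{2} - \frac{97}{4} + \frac{\sqrt{\frac{239}{13}}}{4}} = \frac{1}{\frac{1}{2} - \frac{97}{4} + \frac{\frac{1}{13} \sqrt{3107}}{4}} = \frac{1}{\frac{1}{2} - \frac{97}{4} + \frac{\sqrt{3107}}{52}} = \frac{1}{- \frac{95}{4} + \frac{\sqrt{3107}}{52}}$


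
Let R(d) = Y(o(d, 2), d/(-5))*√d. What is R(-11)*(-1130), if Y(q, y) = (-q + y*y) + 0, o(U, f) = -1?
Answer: -32996*I*√11/5 ≈ -21887.0*I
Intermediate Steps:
Y(q, y) = y² - q (Y(q, y) = (-q + y²) + 0 = (y² - q) + 0 = y² - q)
R(d) = √d*(1 + d²/25) (R(d) = ((d/(-5))² - 1*(-1))*√d = ((d*(-⅕))² + 1)*√d = ((-d/5)² + 1)*√d = (d²/25 + 1)*√d = (1 + d²/25)*√d = √d*(1 + d²/25))
R(-11)*(-1130) = (√(-11)*(25 + (-11)²)/25)*(-1130) = ((I*√11)*(25 + 121)/25)*(-1130) = ((1/25)*(I*√11)*146)*(-1130) = (146*I*√11/25)*(-1130) = -32996*I*√11/5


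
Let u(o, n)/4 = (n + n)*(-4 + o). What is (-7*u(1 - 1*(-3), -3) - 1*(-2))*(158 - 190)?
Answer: -64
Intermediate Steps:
u(o, n) = 8*n*(-4 + o) (u(o, n) = 4*((n + n)*(-4 + o)) = 4*((2*n)*(-4 + o)) = 4*(2*n*(-4 + o)) = 8*n*(-4 + o))
(-7*u(1 - 1*(-3), -3) - 1*(-2))*(158 - 190) = (-56*(-3)*(-4 + (1 - 1*(-3))) - 1*(-2))*(158 - 190) = (-56*(-3)*(-4 + (1 + 3)) + 2)*(-32) = (-56*(-3)*(-4 + 4) + 2)*(-32) = (-56*(-3)*0 + 2)*(-32) = (-7*0 + 2)*(-32) = (0 + 2)*(-32) = 2*(-32) = -64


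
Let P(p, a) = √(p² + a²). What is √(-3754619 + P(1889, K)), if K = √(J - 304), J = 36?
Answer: √(-3754619 + √3568053) ≈ 1937.2*I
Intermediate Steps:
K = 2*I*√67 (K = √(36 - 304) = √(-268) = 2*I*√67 ≈ 16.371*I)
P(p, a) = √(a² + p²)
√(-3754619 + P(1889, K)) = √(-3754619 + √((2*I*√67)² + 1889²)) = √(-3754619 + √(-268 + 3568321)) = √(-3754619 + √3568053)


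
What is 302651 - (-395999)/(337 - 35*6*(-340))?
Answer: 21711670786/71737 ≈ 3.0266e+5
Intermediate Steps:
302651 - (-395999)/(337 - 35*6*(-340)) = 302651 - (-395999)/(337 - 210*(-340)) = 302651 - (-395999)/(337 + 71400) = 302651 - (-395999)/71737 = 302651 - 1*(-395999/71737) = 302651 + 395999/71737 = 21711670786/71737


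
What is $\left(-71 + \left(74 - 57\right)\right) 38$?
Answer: $-2052$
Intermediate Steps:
$\left(-71 + \left(74 - 57\right)\right) 38 = \left(-71 + 17\right) 38 = \left(-54\right) 38 = -2052$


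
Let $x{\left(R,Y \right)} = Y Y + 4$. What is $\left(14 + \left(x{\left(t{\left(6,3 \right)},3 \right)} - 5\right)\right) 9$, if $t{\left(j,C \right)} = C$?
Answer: $198$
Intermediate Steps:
$x{\left(R,Y \right)} = 4 + Y^{2}$ ($x{\left(R,Y \right)} = Y^{2} + 4 = 4 + Y^{2}$)
$\left(14 + \left(x{\left(t{\left(6,3 \right)},3 \right)} - 5\right)\right) 9 = \left(14 + \left(\left(4 + 3^{2}\right) - 5\right)\right) 9 = \left(14 + \left(\left(4 + 9\right) - 5\right)\right) 9 = \left(14 + \left(13 - 5\right)\right) 9 = \left(14 + 8\right) 9 = 22 \cdot 9 = 198$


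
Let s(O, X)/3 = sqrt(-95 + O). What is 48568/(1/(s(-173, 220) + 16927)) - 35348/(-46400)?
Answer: 9536482226437/11600 + 291408*I*sqrt(67) ≈ 8.2211e+8 + 2.3853e+6*I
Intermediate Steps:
s(O, X) = 3*sqrt(-95 + O)
48568/(1/(s(-173, 220) + 16927)) - 35348/(-46400) = 48568/(1/(3*sqrt(-95 - 173) + 16927)) - 35348/(-46400) = 48568/(1/(3*sqrt(-268) + 16927)) - 35348*(-1/46400) = 48568/(1/(3*(2*I*sqrt(67)) + 16927)) + 8837/11600 = 48568/(1/(6*I*sqrt(67) + 16927)) + 8837/11600 = 48568/(1/(16927 + 6*I*sqrt(67))) + 8837/11600 = 48568*(16927 + 6*I*sqrt(67)) + 8837/11600 = (822110536 + 291408*I*sqrt(67)) + 8837/11600 = 9536482226437/11600 + 291408*I*sqrt(67)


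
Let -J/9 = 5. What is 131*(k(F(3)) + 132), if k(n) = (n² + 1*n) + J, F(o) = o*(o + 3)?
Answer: 56199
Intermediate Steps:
J = -45 (J = -9*5 = -45)
F(o) = o*(3 + o)
k(n) = -45 + n + n² (k(n) = (n² + 1*n) - 45 = (n² + n) - 45 = (n + n²) - 45 = -45 + n + n²)
131*(k(F(3)) + 132) = 131*((-45 + 3*(3 + 3) + (3*(3 + 3))²) + 132) = 131*((-45 + 3*6 + (3*6)²) + 132) = 131*((-45 + 18 + 18²) + 132) = 131*((-45 + 18 + 324) + 132) = 131*(297 + 132) = 131*429 = 56199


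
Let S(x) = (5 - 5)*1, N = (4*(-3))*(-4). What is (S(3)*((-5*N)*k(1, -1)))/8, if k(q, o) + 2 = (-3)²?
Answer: 0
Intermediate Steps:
N = 48 (N = -12*(-4) = 48)
S(x) = 0 (S(x) = 0*1 = 0)
k(q, o) = 7 (k(q, o) = -2 + (-3)² = -2 + 9 = 7)
(S(3)*((-5*N)*k(1, -1)))/8 = (0*(-5*48*7))/8 = (0*(-240*7))*(⅛) = (0*(-1680))*(⅛) = 0*(⅛) = 0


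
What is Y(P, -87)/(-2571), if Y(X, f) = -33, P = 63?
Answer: 11/857 ≈ 0.012835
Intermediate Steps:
Y(P, -87)/(-2571) = -33/(-2571) = -33*(-1/2571) = 11/857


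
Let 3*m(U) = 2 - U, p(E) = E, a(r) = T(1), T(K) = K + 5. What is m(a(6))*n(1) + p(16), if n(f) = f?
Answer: 44/3 ≈ 14.667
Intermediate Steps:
T(K) = 5 + K
a(r) = 6 (a(r) = 5 + 1 = 6)
m(U) = ⅔ - U/3 (m(U) = (2 - U)/3 = ⅔ - U/3)
m(a(6))*n(1) + p(16) = (⅔ - ⅓*6)*1 + 16 = (⅔ - 2)*1 + 16 = -4/3*1 + 16 = -4/3 + 16 = 44/3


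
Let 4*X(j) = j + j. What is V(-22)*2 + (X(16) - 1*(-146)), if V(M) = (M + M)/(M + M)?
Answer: 156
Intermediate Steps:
V(M) = 1 (V(M) = (2*M)/((2*M)) = (2*M)*(1/(2*M)) = 1)
X(j) = j/2 (X(j) = (j + j)/4 = (2*j)/4 = j/2)
V(-22)*2 + (X(16) - 1*(-146)) = 1*2 + ((½)*16 - 1*(-146)) = 2 + (8 + 146) = 2 + 154 = 156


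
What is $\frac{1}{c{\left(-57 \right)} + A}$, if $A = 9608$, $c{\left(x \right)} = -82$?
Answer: $\frac{1}{9526} \approx 0.00010498$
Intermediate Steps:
$\frac{1}{c{\left(-57 \right)} + A} = \frac{1}{-82 + 9608} = \frac{1}{9526}$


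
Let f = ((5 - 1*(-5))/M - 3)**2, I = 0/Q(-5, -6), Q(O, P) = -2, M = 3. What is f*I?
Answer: 0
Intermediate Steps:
I = 0 (I = 0/(-2) = 0*(-1/2) = 0)
f = 1/9 (f = ((5 - 1*(-5))/3 - 3)**2 = ((5 + 5)*(1/3) - 3)**2 = (10*(1/3) - 3)**2 = (10/3 - 3)**2 = (1/3)**2 = 1/9 ≈ 0.11111)
f*I = (1/9)*0 = 0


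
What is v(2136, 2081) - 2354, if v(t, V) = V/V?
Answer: -2353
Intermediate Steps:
v(t, V) = 1
v(2136, 2081) - 2354 = 1 - 2354 = -2353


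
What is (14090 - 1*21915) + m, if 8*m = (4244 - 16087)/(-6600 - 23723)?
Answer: -1898207957/242584 ≈ -7825.0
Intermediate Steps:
m = 11843/242584 (m = ((4244 - 16087)/(-6600 - 23723))/8 = (-11843/(-30323))/8 = (-11843*(-1/30323))/8 = (⅛)*(11843/30323) = 11843/242584 ≈ 0.048820)
(14090 - 1*21915) + m = (14090 - 1*21915) + 11843/242584 = (14090 - 21915) + 11843/242584 = -7825 + 11843/242584 = -1898207957/242584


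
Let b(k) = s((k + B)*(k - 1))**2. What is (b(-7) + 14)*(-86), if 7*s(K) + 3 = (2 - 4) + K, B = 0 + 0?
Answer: -282682/49 ≈ -5769.0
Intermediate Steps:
B = 0
s(K) = -5/7 + K/7 (s(K) = -3/7 + ((2 - 4) + K)/7 = -3/7 + (-2 + K)/7 = -3/7 + (-2/7 + K/7) = -5/7 + K/7)
b(k) = (-5/7 + k*(-1 + k)/7)**2 (b(k) = (-5/7 + ((k + 0)*(k - 1))/7)**2 = (-5/7 + (k*(-1 + k))/7)**2 = (-5/7 + k*(-1 + k)/7)**2)
(b(-7) + 14)*(-86) = ((5 - 7 - 1*(-7)**2)**2/49 + 14)*(-86) = ((5 - 7 - 1*49)**2/49 + 14)*(-86) = ((5 - 7 - 49)**2/49 + 14)*(-86) = ((1/49)*(-51)**2 + 14)*(-86) = ((1/49)*2601 + 14)*(-86) = (2601/49 + 14)*(-86) = (3287/49)*(-86) = -282682/49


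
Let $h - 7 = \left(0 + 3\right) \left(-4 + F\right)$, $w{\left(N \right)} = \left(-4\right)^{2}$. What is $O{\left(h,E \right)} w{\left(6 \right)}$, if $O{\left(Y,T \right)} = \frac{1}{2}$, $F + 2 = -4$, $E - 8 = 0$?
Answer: $8$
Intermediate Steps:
$E = 8$ ($E = 8 + 0 = 8$)
$F = -6$ ($F = -2 - 4 = -6$)
$w{\left(N \right)} = 16$
$h = -23$ ($h = 7 + \left(0 + 3\right) \left(-4 - 6\right) = 7 + 3 \left(-10\right) = 7 - 30 = -23$)
$O{\left(Y,T \right)} = \frac{1}{2}$
$O{\left(h,E \right)} w{\left(6 \right)} = \frac{1}{2} \cdot 16 = 8$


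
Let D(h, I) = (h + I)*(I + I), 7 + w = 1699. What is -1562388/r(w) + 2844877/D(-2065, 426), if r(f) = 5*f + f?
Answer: -30703382519/196896348 ≈ -155.94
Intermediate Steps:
w = 1692 (w = -7 + 1699 = 1692)
D(h, I) = 2*I*(I + h) (D(h, I) = (I + h)*(2*I) = 2*I*(I + h))
r(f) = 6*f
-1562388/r(w) + 2844877/D(-2065, 426) = -1562388/(6*1692) + 2844877/((2*426*(426 - 2065))) = -1562388/10152 + 2844877/((2*426*(-1639))) = -1562388*1/10152 + 2844877/(-1396428) = -130199/846 + 2844877*(-1/1396428) = -130199/846 - 2844877/1396428 = -30703382519/196896348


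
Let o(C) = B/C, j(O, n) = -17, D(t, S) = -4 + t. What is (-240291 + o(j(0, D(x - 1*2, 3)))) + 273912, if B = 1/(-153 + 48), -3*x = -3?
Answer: 60013486/1785 ≈ 33621.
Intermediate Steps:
x = 1 (x = -1/3*(-3) = 1)
B = -1/105 (B = 1/(-105) = -1/105 ≈ -0.0095238)
o(C) = -1/(105*C)
(-240291 + o(j(0, D(x - 1*2, 3)))) + 273912 = (-240291 - 1/105/(-17)) + 273912 = (-240291 - 1/105*(-1/17)) + 273912 = (-240291 + 1/1785) + 273912 = -428919434/1785 + 273912 = 60013486/1785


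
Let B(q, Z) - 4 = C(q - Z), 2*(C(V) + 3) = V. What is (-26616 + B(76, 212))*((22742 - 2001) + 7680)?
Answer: -758357543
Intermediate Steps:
C(V) = -3 + V/2
B(q, Z) = 1 + q/2 - Z/2 (B(q, Z) = 4 + (-3 + (q - Z)/2) = 4 + (-3 + (q/2 - Z/2)) = 4 + (-3 + q/2 - Z/2) = 1 + q/2 - Z/2)
(-26616 + B(76, 212))*((22742 - 2001) + 7680) = (-26616 + (1 + (½)*76 - ½*212))*((22742 - 2001) + 7680) = (-26616 + (1 + 38 - 106))*(20741 + 7680) = (-26616 - 67)*28421 = -26683*28421 = -758357543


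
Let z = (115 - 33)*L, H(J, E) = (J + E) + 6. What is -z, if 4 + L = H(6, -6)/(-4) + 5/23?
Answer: 9963/23 ≈ 433.17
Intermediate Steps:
H(J, E) = 6 + E + J (H(J, E) = (E + J) + 6 = 6 + E + J)
L = -243/46 (L = -4 + ((6 - 6 + 6)/(-4) + 5/23) = -4 + (6*(-¼) + 5*(1/23)) = -4 + (-3/2 + 5/23) = -4 - 59/46 = -243/46 ≈ -5.2826)
z = -9963/23 (z = (115 - 33)*(-243/46) = 82*(-243/46) = -9963/23 ≈ -433.17)
-z = -1*(-9963/23) = 9963/23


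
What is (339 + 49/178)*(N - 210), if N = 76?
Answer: -4046197/89 ≈ -45463.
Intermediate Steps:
(339 + 49/178)*(N - 210) = (339 + 49/178)*(76 - 210) = (339 + 49*(1/178))*(-134) = (339 + 49/178)*(-134) = (60391/178)*(-134) = -4046197/89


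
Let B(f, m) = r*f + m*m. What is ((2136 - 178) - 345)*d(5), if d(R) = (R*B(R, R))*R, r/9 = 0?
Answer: 1008125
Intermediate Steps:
r = 0 (r = 9*0 = 0)
B(f, m) = m² (B(f, m) = 0*f + m*m = 0 + m² = m²)
d(R) = R⁴ (d(R) = (R*R²)*R = R³*R = R⁴)
((2136 - 178) - 345)*d(5) = ((2136 - 178) - 345)*5⁴ = (1958 - 345)*625 = 1613*625 = 1008125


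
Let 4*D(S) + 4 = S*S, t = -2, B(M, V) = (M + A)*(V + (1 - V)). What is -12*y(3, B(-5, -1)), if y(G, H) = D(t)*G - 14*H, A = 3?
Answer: -336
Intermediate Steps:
B(M, V) = 3 + M (B(M, V) = (M + 3)*(V + (1 - V)) = (3 + M)*1 = 3 + M)
D(S) = -1 + S²/4 (D(S) = -1 + (S*S)/4 = -1 + S²/4)
y(G, H) = -14*H (y(G, H) = (-1 + (¼)*(-2)²)*G - 14*H = (-1 + (¼)*4)*G - 14*H = (-1 + 1)*G - 14*H = 0*G - 14*H = 0 - 14*H = -14*H)
-12*y(3, B(-5, -1)) = -(-168)*(3 - 5) = -(-168)*(-2) = -12*28 = -336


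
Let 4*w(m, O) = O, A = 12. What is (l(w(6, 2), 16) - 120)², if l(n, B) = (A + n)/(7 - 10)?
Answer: 555025/36 ≈ 15417.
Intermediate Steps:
w(m, O) = O/4
l(n, B) = -4 - n/3 (l(n, B) = (12 + n)/(7 - 10) = (12 + n)/(-3) = (12 + n)*(-⅓) = -4 - n/3)
(l(w(6, 2), 16) - 120)² = ((-4 - 2/12) - 120)² = ((-4 - ⅓*½) - 120)² = ((-4 - ⅙) - 120)² = (-25/6 - 120)² = (-745/6)² = 555025/36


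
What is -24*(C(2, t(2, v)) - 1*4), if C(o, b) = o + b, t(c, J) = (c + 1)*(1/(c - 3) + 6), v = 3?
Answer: -312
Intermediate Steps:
t(c, J) = (1 + c)*(6 + 1/(-3 + c)) (t(c, J) = (1 + c)*(1/(-3 + c) + 6) = (1 + c)*(6 + 1/(-3 + c)))
C(o, b) = b + o
-24*(C(2, t(2, v)) - 1*4) = -24*(((-17 - 11*2 + 6*2²)/(-3 + 2) + 2) - 1*4) = -24*(((-17 - 22 + 6*4)/(-1) + 2) - 4) = -24*((-(-17 - 22 + 24) + 2) - 4) = -24*((-1*(-15) + 2) - 4) = -24*((15 + 2) - 4) = -24*(17 - 4) = -24*13 = -312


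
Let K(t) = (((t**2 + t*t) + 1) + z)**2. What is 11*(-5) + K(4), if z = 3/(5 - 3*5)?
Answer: 101429/100 ≈ 1014.3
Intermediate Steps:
z = -3/10 (z = 3/(5 - 15) = 3/(-10) = 3*(-1/10) = -3/10 ≈ -0.30000)
K(t) = (7/10 + 2*t**2)**2 (K(t) = (((t**2 + t*t) + 1) - 3/10)**2 = (((t**2 + t**2) + 1) - 3/10)**2 = ((2*t**2 + 1) - 3/10)**2 = ((1 + 2*t**2) - 3/10)**2 = (7/10 + 2*t**2)**2)
11*(-5) + K(4) = 11*(-5) + (7 + 20*4**2)**2/100 = -55 + (7 + 20*16)**2/100 = -55 + (7 + 320)**2/100 = -55 + (1/100)*327**2 = -55 + (1/100)*106929 = -55 + 106929/100 = 101429/100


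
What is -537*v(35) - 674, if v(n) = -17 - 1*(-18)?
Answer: -1211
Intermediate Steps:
v(n) = 1 (v(n) = -17 + 18 = 1)
-537*v(35) - 674 = -537*1 - 674 = -537 - 674 = -1211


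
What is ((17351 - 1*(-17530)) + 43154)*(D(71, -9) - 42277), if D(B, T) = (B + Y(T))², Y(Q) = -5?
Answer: -2959165235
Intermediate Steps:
D(B, T) = (-5 + B)² (D(B, T) = (B - 5)² = (-5 + B)²)
((17351 - 1*(-17530)) + 43154)*(D(71, -9) - 42277) = ((17351 - 1*(-17530)) + 43154)*((-5 + 71)² - 42277) = ((17351 + 17530) + 43154)*(66² - 42277) = (34881 + 43154)*(4356 - 42277) = 78035*(-37921) = -2959165235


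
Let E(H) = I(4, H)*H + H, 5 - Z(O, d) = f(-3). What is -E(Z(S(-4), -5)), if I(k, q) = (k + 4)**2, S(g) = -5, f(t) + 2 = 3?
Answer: -260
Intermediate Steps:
f(t) = 1 (f(t) = -2 + 3 = 1)
Z(O, d) = 4 (Z(O, d) = 5 - 1*1 = 5 - 1 = 4)
I(k, q) = (4 + k)**2
E(H) = 65*H (E(H) = (4 + 4)**2*H + H = 8**2*H + H = 64*H + H = 65*H)
-E(Z(S(-4), -5)) = -65*4 = -1*260 = -260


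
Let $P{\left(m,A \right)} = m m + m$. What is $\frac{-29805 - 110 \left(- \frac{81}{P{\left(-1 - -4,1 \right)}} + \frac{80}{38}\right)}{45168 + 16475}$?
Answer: $- \frac{1113175}{2342434} \approx -0.47522$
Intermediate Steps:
$P{\left(m,A \right)} = m + m^{2}$ ($P{\left(m,A \right)} = m^{2} + m = m + m^{2}$)
$\frac{-29805 - 110 \left(- \frac{81}{P{\left(-1 - -4,1 \right)}} + \frac{80}{38}\right)}{45168 + 16475} = \frac{-29805 - 110 \left(- \frac{81}{\left(-1 - -4\right) \left(1 - -3\right)} + \frac{80}{38}\right)}{45168 + 16475} = \frac{-29805 - 110 \left(- \frac{81}{\left(-1 + 4\right) \left(1 + \left(-1 + 4\right)\right)} + 80 \cdot \frac{1}{38}\right)}{61643} = \left(-29805 - 110 \left(- \frac{81}{3 \left(1 + 3\right)} + \frac{40}{19}\right)\right) \frac{1}{61643} = \left(-29805 - 110 \left(- \frac{81}{3 \cdot 4} + \frac{40}{19}\right)\right) \frac{1}{61643} = \left(-29805 - 110 \left(- \frac{81}{12} + \frac{40}{19}\right)\right) \frac{1}{61643} = \left(-29805 - 110 \left(\left(-81\right) \frac{1}{12} + \frac{40}{19}\right)\right) \frac{1}{61643} = \left(-29805 - 110 \left(- \frac{27}{4} + \frac{40}{19}\right)\right) \frac{1}{61643} = \left(-29805 - - \frac{19415}{38}\right) \frac{1}{61643} = \left(-29805 + \frac{19415}{38}\right) \frac{1}{61643} = \left(- \frac{1113175}{38}\right) \frac{1}{61643} = - \frac{1113175}{2342434}$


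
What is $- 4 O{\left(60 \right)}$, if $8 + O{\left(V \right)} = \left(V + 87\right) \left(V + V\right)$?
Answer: $-70528$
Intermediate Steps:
$O{\left(V \right)} = -8 + 2 V \left(87 + V\right)$ ($O{\left(V \right)} = -8 + \left(V + 87\right) \left(V + V\right) = -8 + \left(87 + V\right) 2 V = -8 + 2 V \left(87 + V\right)$)
$- 4 O{\left(60 \right)} = - 4 \left(-8 + 2 \cdot 60^{2} + 174 \cdot 60\right) = - 4 \left(-8 + 2 \cdot 3600 + 10440\right) = - 4 \left(-8 + 7200 + 10440\right) = \left(-4\right) 17632 = -70528$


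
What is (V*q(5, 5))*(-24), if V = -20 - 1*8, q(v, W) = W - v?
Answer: 0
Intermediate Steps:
V = -28 (V = -20 - 8 = -28)
(V*q(5, 5))*(-24) = -28*(5 - 1*5)*(-24) = -28*(5 - 5)*(-24) = -28*0*(-24) = 0*(-24) = 0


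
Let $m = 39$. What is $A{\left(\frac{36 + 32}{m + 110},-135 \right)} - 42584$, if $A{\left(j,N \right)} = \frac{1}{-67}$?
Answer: $- \frac{2853129}{67} \approx -42584.0$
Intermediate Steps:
$A{\left(j,N \right)} = - \frac{1}{67}$
$A{\left(\frac{36 + 32}{m + 110},-135 \right)} - 42584 = - \frac{1}{67} - 42584 = - \frac{2853129}{67}$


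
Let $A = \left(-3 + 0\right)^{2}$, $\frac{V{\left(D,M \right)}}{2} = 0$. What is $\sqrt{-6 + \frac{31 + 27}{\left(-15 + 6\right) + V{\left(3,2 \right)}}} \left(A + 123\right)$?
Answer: $176 i \sqrt{7} \approx 465.65 i$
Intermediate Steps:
$V{\left(D,M \right)} = 0$ ($V{\left(D,M \right)} = 2 \cdot 0 = 0$)
$A = 9$ ($A = \left(-3\right)^{2} = 9$)
$\sqrt{-6 + \frac{31 + 27}{\left(-15 + 6\right) + V{\left(3,2 \right)}}} \left(A + 123\right) = \sqrt{-6 + \frac{31 + 27}{\left(-15 + 6\right) + 0}} \left(9 + 123\right) = \sqrt{-6 + \frac{58}{-9 + 0}} \cdot 132 = \sqrt{-6 + \frac{58}{-9}} \cdot 132 = \sqrt{-6 + 58 \left(- \frac{1}{9}\right)} 132 = \sqrt{-6 - \frac{58}{9}} \cdot 132 = \sqrt{- \frac{112}{9}} \cdot 132 = \frac{4 i \sqrt{7}}{3} \cdot 132 = 176 i \sqrt{7}$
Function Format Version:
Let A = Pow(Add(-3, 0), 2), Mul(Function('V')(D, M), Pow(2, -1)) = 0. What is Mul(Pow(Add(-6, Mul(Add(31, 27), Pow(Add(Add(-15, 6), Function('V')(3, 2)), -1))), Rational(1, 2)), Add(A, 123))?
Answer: Mul(176, I, Pow(7, Rational(1, 2))) ≈ Mul(465.65, I)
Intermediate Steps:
Function('V')(D, M) = 0 (Function('V')(D, M) = Mul(2, 0) = 0)
A = 9 (A = Pow(-3, 2) = 9)
Mul(Pow(Add(-6, Mul(Add(31, 27), Pow(Add(Add(-15, 6), Function('V')(3, 2)), -1))), Rational(1, 2)), Add(A, 123)) = Mul(Pow(Add(-6, Mul(Add(31, 27), Pow(Add(Add(-15, 6), 0), -1))), Rational(1, 2)), Add(9, 123)) = Mul(Pow(Add(-6, Mul(58, Pow(Add(-9, 0), -1))), Rational(1, 2)), 132) = Mul(Pow(Add(-6, Mul(58, Pow(-9, -1))), Rational(1, 2)), 132) = Mul(Pow(Add(-6, Mul(58, Rational(-1, 9))), Rational(1, 2)), 132) = Mul(Pow(Add(-6, Rational(-58, 9)), Rational(1, 2)), 132) = Mul(Pow(Rational(-112, 9), Rational(1, 2)), 132) = Mul(Mul(Rational(4, 3), I, Pow(7, Rational(1, 2))), 132) = Mul(176, I, Pow(7, Rational(1, 2)))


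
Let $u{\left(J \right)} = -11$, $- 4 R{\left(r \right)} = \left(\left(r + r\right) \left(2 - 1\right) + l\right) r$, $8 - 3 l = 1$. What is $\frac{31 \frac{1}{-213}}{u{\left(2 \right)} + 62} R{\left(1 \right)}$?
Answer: $\frac{403}{130356} \approx 0.0030915$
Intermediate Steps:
$l = \frac{7}{3}$ ($l = \frac{8}{3} - \frac{1}{3} = \frac{7}{3} \approx 2.3333$)
$R{\left(r \right)} = - \frac{r \left(\frac{7}{3} + 2 r\right)}{4}$ ($R{\left(r \right)} = - \frac{\left(\left(r + r\right) \left(2 - 1\right) + \frac{7}{3}\right) r}{4} = - \frac{\left(2 r 1 + \frac{7}{3}\right) r}{4} = - \frac{\left(2 r + \frac{7}{3}\right) r}{4} = - \frac{\left(\frac{7}{3} + 2 r\right) r}{4} = - \frac{r \left(\frac{7}{3} + 2 r\right)}{4}$)
$\frac{31 \frac{1}{-213}}{u{\left(2 \right)} + 62} R{\left(1 \right)} = \frac{31 \frac{1}{-213}}{-11 + 62} \left(\left(- \frac{1}{12}\right) 1 \left(7 + 6 \cdot 1\right)\right) = \frac{31 \left(- \frac{1}{213}\right)}{51} \left(\left(- \frac{1}{12}\right) 1 \left(7 + 6\right)\right) = \left(- \frac{31}{213}\right) \frac{1}{51} \left(\left(- \frac{1}{12}\right) 1 \cdot 13\right) = \left(- \frac{31}{10863}\right) \left(- \frac{13}{12}\right) = \frac{403}{130356}$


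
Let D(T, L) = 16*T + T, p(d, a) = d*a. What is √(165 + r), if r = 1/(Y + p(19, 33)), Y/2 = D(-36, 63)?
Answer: 2*√14701722/597 ≈ 12.845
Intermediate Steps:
p(d, a) = a*d
D(T, L) = 17*T
Y = -1224 (Y = 2*(17*(-36)) = 2*(-612) = -1224)
r = -1/597 (r = 1/(-1224 + 33*19) = 1/(-1224 + 627) = 1/(-597) = -1/597 ≈ -0.0016750)
√(165 + r) = √(165 - 1/597) = √(98504/597) = 2*√14701722/597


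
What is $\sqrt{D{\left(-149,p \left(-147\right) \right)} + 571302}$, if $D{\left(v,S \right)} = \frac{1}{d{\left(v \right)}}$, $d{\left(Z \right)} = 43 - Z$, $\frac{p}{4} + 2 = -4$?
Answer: $\frac{\sqrt{329069955}}{24} \approx 755.85$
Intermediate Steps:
$p = -24$ ($p = -8 + 4 \left(-4\right) = -8 - 16 = -24$)
$D{\left(v,S \right)} = \frac{1}{43 - v}$
$\sqrt{D{\left(-149,p \left(-147\right) \right)} + 571302} = \sqrt{- \frac{1}{-43 - 149} + 571302} = \sqrt{- \frac{1}{-192} + 571302} = \sqrt{\left(-1\right) \left(- \frac{1}{192}\right) + 571302} = \sqrt{\frac{1}{192} + 571302} = \sqrt{\frac{109689985}{192}} = \frac{\sqrt{329069955}}{24}$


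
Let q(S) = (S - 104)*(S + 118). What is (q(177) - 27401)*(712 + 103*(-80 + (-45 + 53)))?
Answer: 39325664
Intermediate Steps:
q(S) = (-104 + S)*(118 + S)
(q(177) - 27401)*(712 + 103*(-80 + (-45 + 53))) = ((-12272 + 177² + 14*177) - 27401)*(712 + 103*(-80 + (-45 + 53))) = ((-12272 + 31329 + 2478) - 27401)*(712 + 103*(-80 + 8)) = (21535 - 27401)*(712 + 103*(-72)) = -5866*(712 - 7416) = -5866*(-6704) = 39325664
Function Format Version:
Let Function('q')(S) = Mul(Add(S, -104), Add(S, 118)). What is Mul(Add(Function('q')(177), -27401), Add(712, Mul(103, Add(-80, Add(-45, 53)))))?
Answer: 39325664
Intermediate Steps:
Function('q')(S) = Mul(Add(-104, S), Add(118, S))
Mul(Add(Function('q')(177), -27401), Add(712, Mul(103, Add(-80, Add(-45, 53))))) = Mul(Add(Add(-12272, Pow(177, 2), Mul(14, 177)), -27401), Add(712, Mul(103, Add(-80, Add(-45, 53))))) = Mul(Add(Add(-12272, 31329, 2478), -27401), Add(712, Mul(103, Add(-80, 8)))) = Mul(Add(21535, -27401), Add(712, Mul(103, -72))) = Mul(-5866, Add(712, -7416)) = Mul(-5866, -6704) = 39325664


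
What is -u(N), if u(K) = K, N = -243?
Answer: 243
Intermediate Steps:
-u(N) = -1*(-243) = 243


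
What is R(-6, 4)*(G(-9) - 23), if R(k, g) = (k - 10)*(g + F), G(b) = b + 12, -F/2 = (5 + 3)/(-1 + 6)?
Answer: 256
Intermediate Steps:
F = -16/5 (F = -2*(5 + 3)/(-1 + 6) = -16/5 ≈ -3.2000)
G(b) = 12 + b
R(k, g) = (-10 + k)*(-16/5 + g) (R(k, g) = (k - 10)*(g - 16/5) = (-10 + k)*(-16/5 + g))
R(-6, 4)*(G(-9) - 23) = (32 - 10*4 - 16/5*(-6) + 4*(-6))*((12 - 9) - 23) = (32 - 40 + 96/5 - 24)*(3 - 23) = -64/5*(-20) = 256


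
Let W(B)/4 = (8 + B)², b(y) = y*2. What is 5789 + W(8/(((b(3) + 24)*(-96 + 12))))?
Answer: 599794969/99225 ≈ 6044.8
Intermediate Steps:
b(y) = 2*y
W(B) = 4*(8 + B)²
5789 + W(8/(((b(3) + 24)*(-96 + 12)))) = 5789 + 4*(8 + 8/(((2*3 + 24)*(-96 + 12))))² = 5789 + 4*(8 + 8/(((6 + 24)*(-84))))² = 5789 + 4*(8 + 8/((30*(-84))))² = 5789 + 4*(8 + 8/(-2520))² = 5789 + 4*(8 + 8*(-1/2520))² = 5789 + 4*(8 - 1/315)² = 5789 + 4*(2519/315)² = 5789 + 4*(6345361/99225) = 5789 + 25381444/99225 = 599794969/99225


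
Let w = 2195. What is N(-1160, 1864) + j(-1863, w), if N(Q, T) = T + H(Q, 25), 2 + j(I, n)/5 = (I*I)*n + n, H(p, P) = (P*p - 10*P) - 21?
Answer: 38091673333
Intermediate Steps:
H(p, P) = -21 - 10*P + P*p (H(p, P) = (-10*P + P*p) - 21 = -21 - 10*P + P*p)
j(I, n) = -10 + 5*n + 5*n*I**2 (j(I, n) = -10 + 5*((I*I)*n + n) = -10 + 5*(I**2*n + n) = -10 + 5*(n*I**2 + n) = -10 + 5*(n + n*I**2) = -10 + (5*n + 5*n*I**2) = -10 + 5*n + 5*n*I**2)
N(Q, T) = -271 + T + 25*Q (N(Q, T) = T + (-21 - 10*25 + 25*Q) = T + (-21 - 250 + 25*Q) = T + (-271 + 25*Q) = -271 + T + 25*Q)
N(-1160, 1864) + j(-1863, w) = (-271 + 1864 + 25*(-1160)) + (-10 + 5*2195 + 5*2195*(-1863)**2) = (-271 + 1864 - 29000) + (-10 + 10975 + 5*2195*3470769) = -27407 + (-10 + 10975 + 38091689775) = -27407 + 38091700740 = 38091673333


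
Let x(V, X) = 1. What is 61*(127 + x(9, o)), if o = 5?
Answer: 7808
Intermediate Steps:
61*(127 + x(9, o)) = 61*(127 + 1) = 61*128 = 7808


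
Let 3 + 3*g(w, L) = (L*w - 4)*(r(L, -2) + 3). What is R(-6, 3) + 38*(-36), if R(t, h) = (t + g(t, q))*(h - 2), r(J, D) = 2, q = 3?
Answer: -4235/3 ≈ -1411.7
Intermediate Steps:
g(w, L) = -23/3 + 5*L*w/3 (g(w, L) = -1 + ((L*w - 4)*(2 + 3))/3 = -1 + ((-4 + L*w)*5)/3 = -1 + (-20 + 5*L*w)/3 = -1 + (-20/3 + 5*L*w/3) = -23/3 + 5*L*w/3)
R(t, h) = (-2 + h)*(-23/3 + 6*t) (R(t, h) = (t + (-23/3 + (5/3)*3*t))*(h - 2) = (t + (-23/3 + 5*t))*(-2 + h) = (-23/3 + 6*t)*(-2 + h) = (-2 + h)*(-23/3 + 6*t))
R(-6, 3) + 38*(-36) = (46/3 - 12*(-6) - 23/3*3 + 6*3*(-6)) + 38*(-36) = (46/3 + 72 - 23 - 108) - 1368 = -131/3 - 1368 = -4235/3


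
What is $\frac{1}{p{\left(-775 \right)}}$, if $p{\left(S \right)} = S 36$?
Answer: $- \frac{1}{27900} \approx -3.5842 \cdot 10^{-5}$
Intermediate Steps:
$p{\left(S \right)} = 36 S$
$\frac{1}{p{\left(-775 \right)}} = \frac{1}{36 \left(-775\right)} = \frac{1}{-27900} = - \frac{1}{27900}$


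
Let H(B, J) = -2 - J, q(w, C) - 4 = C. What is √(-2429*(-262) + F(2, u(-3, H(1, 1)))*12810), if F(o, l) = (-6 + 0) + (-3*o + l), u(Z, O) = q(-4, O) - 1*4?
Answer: 2*√111062 ≈ 666.52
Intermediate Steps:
q(w, C) = 4 + C
u(Z, O) = O (u(Z, O) = (4 + O) - 1*4 = (4 + O) - 4 = O)
F(o, l) = -6 + l - 3*o (F(o, l) = -6 + (l - 3*o) = -6 + l - 3*o)
√(-2429*(-262) + F(2, u(-3, H(1, 1)))*12810) = √(-2429*(-262) + (-6 + (-2 - 1*1) - 3*2)*12810) = √(636398 + (-6 + (-2 - 1) - 6)*12810) = √(636398 + (-6 - 3 - 6)*12810) = √(636398 - 15*12810) = √(636398 - 192150) = √444248 = 2*√111062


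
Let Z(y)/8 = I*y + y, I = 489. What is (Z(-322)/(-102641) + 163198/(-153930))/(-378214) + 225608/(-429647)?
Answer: -724070971291289797/1378839929947787670 ≈ -0.52513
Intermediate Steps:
Z(y) = 3920*y (Z(y) = 8*(489*y + y) = 8*(490*y) = 3920*y)
(Z(-322)/(-102641) + 163198/(-153930))/(-378214) + 225608/(-429647) = ((3920*(-322))/(-102641) + 163198/(-153930))/(-378214) + 225608/(-429647) = (-1262240*(-1/102641) + 163198*(-1/153930))*(-1/378214) + 225608*(-1/429647) = (180320/14663 - 11657/10995)*(-1/378214) - 225608/429647 = (1811691809/161219685)*(-1/378214) - 225608/429647 = -1811691809/60975541942590 - 225608/429647 = -724070971291289797/1378839929947787670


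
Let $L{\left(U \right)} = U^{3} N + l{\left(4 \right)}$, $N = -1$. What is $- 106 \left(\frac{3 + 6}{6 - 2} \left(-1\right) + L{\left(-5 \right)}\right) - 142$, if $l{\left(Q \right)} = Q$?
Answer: $- \frac{27155}{2} \approx -13578.0$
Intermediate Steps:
$L{\left(U \right)} = 4 - U^{3}$ ($L{\left(U \right)} = U^{3} \left(-1\right) + 4 = - U^{3} + 4 = 4 - U^{3}$)
$- 106 \left(\frac{3 + 6}{6 - 2} \left(-1\right) + L{\left(-5 \right)}\right) - 142 = - 106 \left(\frac{3 + 6}{6 - 2} \left(-1\right) + \left(4 - \left(-5\right)^{3}\right)\right) - 142 = - 106 \left(\frac{9}{4} \left(-1\right) + \left(4 - -125\right)\right) - 142 = - 106 \left(9 \cdot \frac{1}{4} \left(-1\right) + \left(4 + 125\right)\right) - 142 = - 106 \left(\frac{9}{4} \left(-1\right) + 129\right) - 142 = - 106 \left(- \frac{9}{4} + 129\right) - 142 = \left(-106\right) \frac{507}{4} - 142 = - \frac{26871}{2} - 142 = - \frac{27155}{2}$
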